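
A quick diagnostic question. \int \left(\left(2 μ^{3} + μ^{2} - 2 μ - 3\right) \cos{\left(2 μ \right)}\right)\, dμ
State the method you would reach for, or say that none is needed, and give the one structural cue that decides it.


Technique: integration by parts — differentiate 2 μ^{3} + μ^{2} - 2 μ - 3, integrate \cos{\left(2 μ \right)}: each pass lowers the polynomial degree, so parts terminates.


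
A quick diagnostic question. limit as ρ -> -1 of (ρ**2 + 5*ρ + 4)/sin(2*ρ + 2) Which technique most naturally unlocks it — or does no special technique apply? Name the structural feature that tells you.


Method: l'Hôpital's rule (0/0) — substituting -1 gives 0 over 0; differentiate top and bottom once and re-evaluate. One could equally expand both pieces locally and compare leading terms; the rule does that in one stroke.


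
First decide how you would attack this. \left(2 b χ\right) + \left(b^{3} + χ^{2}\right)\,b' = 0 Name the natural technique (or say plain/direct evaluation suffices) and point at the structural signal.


Diagnosis: the exact-equation method — 2 b χ and b^{3} + χ^{2} pass the exactness check on the nose, so no integrating factor in χ or b is needed at all.


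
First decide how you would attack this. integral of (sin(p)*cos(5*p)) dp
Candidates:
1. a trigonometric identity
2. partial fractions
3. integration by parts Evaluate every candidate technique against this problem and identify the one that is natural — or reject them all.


Best approach: a trigonometric identity — the identity turns sin(p)*cos(5*p) into two lone cosines/sines, each trivially integrable.
- a trigonometric identity: yes, a natural case for it.
- partial fractions: there is no rational-function structure to decompose.
- integration by parts: not the natural route: no polynomial-kernel product appears — a recursive parts reduction of the trigonometric product exists, but the identity rewrite is direct.


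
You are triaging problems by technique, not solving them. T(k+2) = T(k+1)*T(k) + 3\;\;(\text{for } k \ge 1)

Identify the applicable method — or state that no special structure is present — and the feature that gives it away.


Diagnosis: no special technique — once the recursion is nonlinear, characteristic roots, master substitutions, and summation factors are all off the table.


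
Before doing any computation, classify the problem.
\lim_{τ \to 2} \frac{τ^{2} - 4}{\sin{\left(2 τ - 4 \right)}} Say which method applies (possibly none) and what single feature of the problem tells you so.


Diagnosis: l'Hôpital's rule (0/0) — plug in 2: top and bottom both hit zero, so differentiate each and retry. A local series expansion at the point resolves it as well; the rule is the packaged version of that step.


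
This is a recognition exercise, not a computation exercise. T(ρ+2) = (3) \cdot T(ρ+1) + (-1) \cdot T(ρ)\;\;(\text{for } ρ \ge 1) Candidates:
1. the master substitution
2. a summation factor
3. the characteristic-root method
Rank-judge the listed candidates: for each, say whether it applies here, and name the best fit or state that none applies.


Technique: the characteristic-root method — constant coefficients and linearity mean the ansatz r^ρ reduces it to solving the characteristic polynomial.
- the master substitution: the recursion steps by a constant offset, so exponential reindexing is pointless.
- a summation factor — a summation factor telescopes one-step recursions; this one carries higher-order memory.
- the characteristic-root method — yes, a natural case for it.


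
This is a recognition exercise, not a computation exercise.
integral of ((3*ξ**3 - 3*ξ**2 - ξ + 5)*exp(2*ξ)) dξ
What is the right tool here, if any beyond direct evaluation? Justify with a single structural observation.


Best approach: integration by parts — the integrand splits as 3*ξ**3 - 3*ξ**2 - ξ + 5 times exp(2*ξ) — repeatedly differentiating the polynomial part kills it, which is the parts ladder.


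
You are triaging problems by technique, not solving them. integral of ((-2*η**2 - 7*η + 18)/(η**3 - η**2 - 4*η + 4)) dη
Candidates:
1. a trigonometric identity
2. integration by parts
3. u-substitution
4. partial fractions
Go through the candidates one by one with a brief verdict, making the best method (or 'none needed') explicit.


Best approach: partial fractions — the integrand is a proper rational function and its denominator η**3 - η**2 - 4*η + 4 factors into distinct pieces, so it splits into simple fractions.
- a trigonometric identity — with no trigonometric functions present, identity rewriting has no target.
- integration by parts: the integrand does not split as a nonconstant polynomial times an exp, sine, cosine of a linear argument, or logarithm — no polynomial-kernel parts product to differentiate one side of.
- u-substitution — no subexpression of the integrand serves as a whole-integral substitution inner — individual terms may offer their own, but none carries its derivative as a factor of the full integrand; a working change of variable would have to be constructed from outside the expression.
- partial fractions: applies; the problem has the shape this method handles.


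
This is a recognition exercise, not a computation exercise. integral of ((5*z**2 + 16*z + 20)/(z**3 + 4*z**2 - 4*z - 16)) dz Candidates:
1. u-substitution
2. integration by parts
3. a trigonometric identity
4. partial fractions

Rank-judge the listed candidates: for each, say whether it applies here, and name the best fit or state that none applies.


Best approach: partial fractions — a proper rational integrand whose denominator splits into simpler factors — decompose into partial fractions first.
- u-substitution — no subexpression of the integrand serves as a whole-integral substitution inner — individual terms may offer their own, but none carries its derivative as a factor of the full integrand; a working change of variable would have to be constructed from outside the expression.
- integration by parts — the integrand does not split as a nonconstant polynomial times an exp, sine, cosine of a linear argument, or logarithm — no polynomial-kernel parts product to differentiate one side of.
- a trigonometric identity — with no trigonometric functions present, identity rewriting has no target.
- partial fractions: yes — fits the structure here.


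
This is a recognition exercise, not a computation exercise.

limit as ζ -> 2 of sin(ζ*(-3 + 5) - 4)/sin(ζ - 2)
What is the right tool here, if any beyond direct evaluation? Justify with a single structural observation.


Diagnosis: l'Hôpital's rule (0/0) — plug in 2: top and bottom both hit zero, so differentiate each and retry. The standard small-argument limits would also carry it; the rule is the systematic route.


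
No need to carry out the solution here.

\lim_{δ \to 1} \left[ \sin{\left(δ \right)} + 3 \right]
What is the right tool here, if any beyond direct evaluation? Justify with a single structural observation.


Verdict: no special technique — nothing blocks direct substitution at 1: plug in and finish.


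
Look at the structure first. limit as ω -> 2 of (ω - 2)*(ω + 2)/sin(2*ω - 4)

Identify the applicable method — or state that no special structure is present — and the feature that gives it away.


Technique: l'Hôpital's rule (0/0) — numerator and denominator both vanish at 2 — a genuine 0/0 form, which is exactly when l'Hôpital applies. Known elementary limits would finish this too — the rule just bypasses the case analysis.


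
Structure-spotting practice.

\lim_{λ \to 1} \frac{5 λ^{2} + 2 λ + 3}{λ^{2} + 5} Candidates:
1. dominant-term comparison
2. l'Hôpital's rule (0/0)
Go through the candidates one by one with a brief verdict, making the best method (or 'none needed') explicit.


Technique: no special technique — nothing blocks direct substitution at 1: plug in and finish.
- dominant-term comparison — no ranking of term growth rates resolves the limit here.
- l'Hôpital's rule (0/0) — substituting the point gives a finite value outright — there is no indeterminate clash to repair.


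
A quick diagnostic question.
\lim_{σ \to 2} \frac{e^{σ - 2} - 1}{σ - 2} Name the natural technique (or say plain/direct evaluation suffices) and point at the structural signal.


Method: l'Hôpital's rule (0/0) — both numerator and denominator vanish at 2: the genuine 0/0 indeterminate that l'Hôpital exists for. Known elementary limits would finish this too — the rule just bypasses the case analysis.


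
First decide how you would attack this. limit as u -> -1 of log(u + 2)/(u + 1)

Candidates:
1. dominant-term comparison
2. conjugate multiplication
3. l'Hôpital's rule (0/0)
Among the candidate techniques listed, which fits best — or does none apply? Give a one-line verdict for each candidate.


Technique: l'Hôpital's rule (0/0) — the 0/0 form at -1 is the signature situation for l'Hôpital's rule. The standard small-argument limits would also carry it; the rule is the systematic route.
- dominant-term comparison: leading-power comparison does not apply to this form.
- conjugate multiplication: no difference of divergent radicals appears, so rationalizing has nothing to cancel.
- l'Hôpital's rule (0/0) — yes — fits the structure here.


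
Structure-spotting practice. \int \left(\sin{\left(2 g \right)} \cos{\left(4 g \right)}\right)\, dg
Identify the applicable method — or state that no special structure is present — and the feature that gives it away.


Verdict: a trigonometric identity — the product \sin{\left(2 g \right)} \cos{\left(4 g \right)} converts to a sum of single-frequency sinusoids via the product-to-sum identity.


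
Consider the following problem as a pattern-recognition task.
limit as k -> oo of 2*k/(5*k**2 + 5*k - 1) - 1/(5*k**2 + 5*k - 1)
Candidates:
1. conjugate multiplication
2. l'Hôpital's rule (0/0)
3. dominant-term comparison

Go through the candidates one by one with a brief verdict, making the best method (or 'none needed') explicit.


Diagnosis: dominant-term comparison — at large k only the top-degree terms survive; compare the leading terms and the limit falls out.
- conjugate multiplication — no divergent radical difference is present for a conjugate pair to cancel.
- l'Hôpital's rule (0/0) — viewed as a single quotient this runs to ∞/∞, not the 0/0 clash this candidate addresses; an at-infinity variant of the rule would resolve it, but comparing leading growth reads the answer without differentiating.
- dominant-term comparison — applicable, and directly so.


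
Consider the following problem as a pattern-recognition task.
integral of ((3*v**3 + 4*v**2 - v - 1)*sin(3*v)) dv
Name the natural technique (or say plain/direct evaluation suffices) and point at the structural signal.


Verdict: integration by parts — a polynomial factor 3*v**3 + 4*v**2 - v - 1 multiplies sin(3*v); differentiating 3*v**3 + 4*v**2 - v - 1 lowers its degree while sin(3*v) integrates cleanly, so parts wins.


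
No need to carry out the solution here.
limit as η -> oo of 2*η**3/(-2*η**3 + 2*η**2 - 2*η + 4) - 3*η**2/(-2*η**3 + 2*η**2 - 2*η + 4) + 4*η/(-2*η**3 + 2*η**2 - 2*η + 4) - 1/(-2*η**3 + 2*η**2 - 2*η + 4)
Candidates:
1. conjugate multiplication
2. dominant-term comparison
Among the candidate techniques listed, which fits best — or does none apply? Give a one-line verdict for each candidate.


Verdict: dominant-term comparison — growth-rate triage: the leading powers of η decide the limit, everything else is noise.
- conjugate multiplication — no difference of divergent radicals appears, so rationalizing has nothing to cancel.
- dominant-term comparison — applies; the problem has the shape this method handles.


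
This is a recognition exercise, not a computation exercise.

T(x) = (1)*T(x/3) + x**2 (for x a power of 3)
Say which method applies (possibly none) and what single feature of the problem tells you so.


Verdict: the master substitution — the argument x/3 divides the index by 3; the standard x = 3^m substitution converts it to a constant-shift recurrence.


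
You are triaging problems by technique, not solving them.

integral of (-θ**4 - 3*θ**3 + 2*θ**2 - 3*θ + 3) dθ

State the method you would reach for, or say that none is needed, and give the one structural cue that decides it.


Method: no special technique — every term is a constant multiple of a power of θ; term-wise power-rule integration needs no preliminary transformation.


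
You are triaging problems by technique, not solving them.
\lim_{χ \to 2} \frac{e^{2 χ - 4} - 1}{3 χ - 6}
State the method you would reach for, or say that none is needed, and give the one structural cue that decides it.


Verdict: l'Hôpital's rule (0/0) — substituting 2 gives 0 over 0; differentiate top and bottom once and re-evaluate. One could equally expand both pieces locally and compare leading terms; the rule does that in one stroke.


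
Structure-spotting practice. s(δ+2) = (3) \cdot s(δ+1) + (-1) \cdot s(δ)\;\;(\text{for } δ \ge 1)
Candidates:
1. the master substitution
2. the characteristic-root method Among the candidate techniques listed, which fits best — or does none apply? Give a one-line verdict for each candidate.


Verdict: the characteristic-root method — the recurrence treats every index alike (constant coefficients, no forcing) — precisely the regime where r^δ trials close it.
- the master substitution: the recursion steps by a constant offset, so exponential reindexing is pointless.
- the characteristic-root method: applicable, and directly so.


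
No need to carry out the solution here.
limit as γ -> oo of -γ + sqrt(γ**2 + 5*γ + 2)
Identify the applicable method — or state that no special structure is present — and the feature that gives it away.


Verdict: conjugate multiplication — the difference sqrt(γ**2 + 5*γ + 2) - γ is an ∞ − ∞ stalemate; its conjugate partner breaks the tie.


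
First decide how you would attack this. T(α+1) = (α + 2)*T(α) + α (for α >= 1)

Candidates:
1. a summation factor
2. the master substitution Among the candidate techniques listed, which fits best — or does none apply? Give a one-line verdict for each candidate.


Diagnosis: a summation factor — rescale the sequence by the product of the weights α + 2 so far — the recurrence collapses to a plain running sum.
- a summation factor: yes — fits the structure here.
- the master substitution — the recursion steps by a constant offset, so exponential reindexing is pointless.


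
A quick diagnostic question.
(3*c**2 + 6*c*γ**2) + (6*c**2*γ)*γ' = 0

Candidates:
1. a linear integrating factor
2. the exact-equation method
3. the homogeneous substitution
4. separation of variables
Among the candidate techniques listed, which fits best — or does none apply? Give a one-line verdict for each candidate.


Method: the exact-equation method — 3*c**2 + 6*c*γ**2 and 6*c**2*γ pass the exactness check on the nose, so no integrating factor in c or γ is needed at all.
- a linear integrating factor — a nonlinear term in the unknown puts this outside the integrating-factor template.
- the exact-equation method: yes — fits the structure here.
- the homogeneous substitution — the slope changes under joint rescaling, failing the degree-zero test.
- separation of variables: the two dependences are entangled, not a clean product of one-variable pieces.


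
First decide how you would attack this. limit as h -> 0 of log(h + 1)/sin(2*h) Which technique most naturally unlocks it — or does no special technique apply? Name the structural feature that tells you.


Method: l'Hôpital's rule (0/0) — both numerator and denominator vanish at 0: the genuine 0/0 indeterminate that l'Hôpital exists for. Expanding numerator and denominator to first order gives the same value — the rule automates exactly that.


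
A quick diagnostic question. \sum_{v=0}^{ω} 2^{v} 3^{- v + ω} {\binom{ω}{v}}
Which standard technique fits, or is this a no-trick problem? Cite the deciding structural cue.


Diagnosis: the binomial theorem — the summand is term v of a binomial expansion in 2 and 3; the whole sum is a single power.


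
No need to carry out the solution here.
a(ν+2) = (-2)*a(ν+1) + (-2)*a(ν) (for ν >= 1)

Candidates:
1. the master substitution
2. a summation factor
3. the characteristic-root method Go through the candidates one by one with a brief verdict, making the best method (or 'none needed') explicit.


Best approach: the characteristic-root method — because shifting ν leaves the equation's coefficients unchanged, exponential trials reduce it to algebra.
- the master substitution: no fixed divisor shrinks the index between calls.
- a summation factor: a summation factor telescopes one-step recursions; this one carries higher-order memory.
- the characteristic-root method — yes — fits the structure here.


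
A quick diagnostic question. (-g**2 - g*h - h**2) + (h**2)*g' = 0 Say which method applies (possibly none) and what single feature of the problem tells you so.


Diagnosis: the homogeneous substitution — the slope's numerator and denominator have matching total degree, so it depends only on g/h and the ratio substitution collapses it.


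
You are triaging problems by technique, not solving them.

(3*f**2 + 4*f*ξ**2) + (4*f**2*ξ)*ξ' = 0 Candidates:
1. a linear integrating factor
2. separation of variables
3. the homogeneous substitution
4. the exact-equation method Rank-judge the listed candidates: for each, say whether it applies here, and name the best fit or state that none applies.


Technique: the exact-equation method — 3*f**2 + 4*f*ξ**2 and 4*f**2*ξ pass the exactness check on the nose, so no integrating factor in f or ξ is needed at all.
- a linear integrating factor — the unknown enters nonlinearly (through a power, a denominator, or a transcendental function), which the linear integrating-factor recipe cannot absorb as-is — any repair would come from a preliminary substitution, not the factor.
- separation of variables: the two dependences do not factor apart.
- the homogeneous substitution — the slope is not a function of the ratio of the variables alone.
- the exact-equation method: yes — fits the structure here.


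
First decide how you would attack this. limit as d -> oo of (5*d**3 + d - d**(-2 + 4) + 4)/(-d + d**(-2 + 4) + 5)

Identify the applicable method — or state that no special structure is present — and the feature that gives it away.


Diagnosis: dominant-term comparison — divide by the highest power of d present: lower-order terms vanish and the dominant ratio remains. Viewed as a single quotient this is an ∞/∞ form — an at-infinity application of l'Hôpital's rule would also resolve it; comparing leading growth reads the answer without differentiating.


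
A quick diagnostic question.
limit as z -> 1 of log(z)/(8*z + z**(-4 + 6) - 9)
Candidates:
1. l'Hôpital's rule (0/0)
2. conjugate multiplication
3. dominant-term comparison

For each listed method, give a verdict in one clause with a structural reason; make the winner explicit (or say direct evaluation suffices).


Verdict: l'Hôpital's rule (0/0) — numerator and denominator both vanish at 1 — a genuine 0/0 form, which is exactly when l'Hôpital applies. A first-order expansion at the point is an equally standard path; the rule packages it.
- l'Hôpital's rule (0/0): a fit — the right tool for this form.
- conjugate multiplication: multiplying by a conjugate would not remove any indeterminacy here.
- dominant-term comparison — no dominant power emerges to decide the limit by degree comparison.


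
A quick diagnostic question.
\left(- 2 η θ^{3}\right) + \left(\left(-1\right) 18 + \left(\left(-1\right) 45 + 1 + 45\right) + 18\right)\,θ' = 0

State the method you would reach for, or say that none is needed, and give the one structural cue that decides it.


Method: separation of variables — separating collects all θ-dependence with the derivative and leaves all η-dependence opposite: variables separate.


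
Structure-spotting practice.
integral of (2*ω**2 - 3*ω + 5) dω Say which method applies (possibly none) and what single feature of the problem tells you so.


Technique: no special technique — every term is a constant multiple of a power of ω; term-wise power-rule integration needs no preliminary transformation.


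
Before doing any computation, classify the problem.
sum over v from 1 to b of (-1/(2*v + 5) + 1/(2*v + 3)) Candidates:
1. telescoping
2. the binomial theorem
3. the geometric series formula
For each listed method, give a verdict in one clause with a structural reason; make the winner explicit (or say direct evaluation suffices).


Verdict: telescoping — difference-of-shifts structure (each term adds 1/(2*v + 3), then subtracts its one-index-advanced value, which the following term adds back) leaves only the first and last pieces standing.
- telescoping: a fit — the right tool for this form.
- the binomial theorem — there is no sum-raised-to-a-power identity hiding in these terms.
- the geometric series formula — dividing successive terms gives an index-dependent quantity, not a constant.


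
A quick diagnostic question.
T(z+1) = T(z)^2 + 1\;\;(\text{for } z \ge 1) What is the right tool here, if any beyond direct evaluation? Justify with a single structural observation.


Verdict: no special technique — the recurrence is nonlinear in the sequence values; study it directly, no linear machinery applies.


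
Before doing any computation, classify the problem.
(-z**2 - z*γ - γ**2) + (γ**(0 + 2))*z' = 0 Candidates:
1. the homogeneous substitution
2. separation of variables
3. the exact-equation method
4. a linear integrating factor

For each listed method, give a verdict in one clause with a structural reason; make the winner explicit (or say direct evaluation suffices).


Technique: the homogeneous substitution — solved for the derivative, the right side is unchanged under scaling γ and z together — it depends only on the ratio z/γ, so substitute a single ratio variable.
- the homogeneous substitution: yes — fits the structure here.
- separation of variables — no algebra isolates the independent variable on one side and the unknown on the other.
- the exact-equation method — exactness fails on the nose — the mixed partials do not match.
- a linear integrating factor — the unknown enters nonlinearly (through a power, a denominator, or a transcendental function), which the linear integrating-factor recipe cannot absorb as-is — any repair would come from a preliminary substitution, not the factor.


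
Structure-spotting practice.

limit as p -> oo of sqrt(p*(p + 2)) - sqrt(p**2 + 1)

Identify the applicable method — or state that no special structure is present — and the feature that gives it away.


Diagnosis: conjugate multiplication — the ∞ − ∞ radical form is the exact trigger for the conjugate maneuver.


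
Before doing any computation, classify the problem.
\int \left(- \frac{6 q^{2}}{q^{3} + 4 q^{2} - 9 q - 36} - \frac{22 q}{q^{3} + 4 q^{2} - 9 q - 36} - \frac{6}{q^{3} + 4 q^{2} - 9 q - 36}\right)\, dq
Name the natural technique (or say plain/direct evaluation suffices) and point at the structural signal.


Verdict: partial fractions — the denominator q^{3} + 4 q^{2} - 9 q - 36 factors, so the quotient decomposes into elementary partial fractions term by term.


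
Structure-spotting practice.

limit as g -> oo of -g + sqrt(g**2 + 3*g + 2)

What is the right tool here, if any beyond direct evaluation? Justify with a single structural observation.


Best approach: conjugate multiplication — two divergent pieces with a minus sign between them and a radical in the mix: rationalize sqrt(g**2 + 3*g + 2) - g before any limit law applies.


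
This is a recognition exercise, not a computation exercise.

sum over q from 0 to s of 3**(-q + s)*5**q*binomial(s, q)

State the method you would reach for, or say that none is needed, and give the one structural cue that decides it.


Best approach: the binomial theorem — terms weighting binomial(s, q) against matched powers of 5 and 3 reassemble into (5 + 3)^s by the binomial theorem.


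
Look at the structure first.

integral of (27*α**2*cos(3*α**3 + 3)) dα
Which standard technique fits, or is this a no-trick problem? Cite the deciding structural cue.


Verdict: u-substitution — everything non-trivial happens through the inner expression 3*α**3 + 3, and its derivative accounts for the remaining factor up to a constant, so set u = 3*α**3 + 3.


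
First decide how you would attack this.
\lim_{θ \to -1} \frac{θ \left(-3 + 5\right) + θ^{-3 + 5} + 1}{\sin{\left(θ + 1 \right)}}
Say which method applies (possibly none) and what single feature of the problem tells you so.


Diagnosis: l'Hôpital's rule (0/0) — both numerator and denominator vanish at -1: the genuine 0/0 indeterminate that l'Hôpital exists for. A local series expansion at the point resolves it as well; the rule is the packaged version of that step.


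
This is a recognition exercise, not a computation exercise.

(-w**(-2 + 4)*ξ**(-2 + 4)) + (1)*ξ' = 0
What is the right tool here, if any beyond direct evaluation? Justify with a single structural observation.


Method: separation of variables — separating collects all ξ-dependence with the derivative and leaves all w-dependence opposite: variables separate.


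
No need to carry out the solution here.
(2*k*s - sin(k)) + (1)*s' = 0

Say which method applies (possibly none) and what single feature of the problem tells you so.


Diagnosis: a linear integrating factor — s appears only to the first power with coefficient 2*k — the classic integrating-factor setup.


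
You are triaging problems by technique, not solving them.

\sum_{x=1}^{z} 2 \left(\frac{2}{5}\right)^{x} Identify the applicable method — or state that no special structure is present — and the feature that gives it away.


Technique: the geometric series formula — each summand is the previous one scaled by \frac{2}{5}; that constant multiplier is itself the geometric structure.


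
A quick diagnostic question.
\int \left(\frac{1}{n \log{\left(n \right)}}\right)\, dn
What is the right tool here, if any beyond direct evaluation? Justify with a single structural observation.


Method: u-substitution — everything non-trivial happens through the inner expression \log{\left(n \right)}, and its derivative accounts for the remaining factor up to a constant, so set u = \log{\left(n \right)}.


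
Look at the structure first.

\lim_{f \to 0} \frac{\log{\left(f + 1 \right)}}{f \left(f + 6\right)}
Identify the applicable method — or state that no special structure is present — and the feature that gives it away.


Diagnosis: l'Hôpital's rule (0/0) — numerator and denominator both vanish at 0 — a genuine 0/0 form, which is exactly when l'Hôpital applies. A first-order expansion at the point is an equally standard path; the rule packages it.


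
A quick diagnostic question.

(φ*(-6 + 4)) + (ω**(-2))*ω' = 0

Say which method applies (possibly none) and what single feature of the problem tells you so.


Diagnosis: separation of variables — solved for the derivative, the right side splits multiplicatively into a function of each variable alone — divide and integrate each side. The cross-partial test also passes here (vacuously, each side single-variable); the potential-function route would work, separation is simply more immediate.


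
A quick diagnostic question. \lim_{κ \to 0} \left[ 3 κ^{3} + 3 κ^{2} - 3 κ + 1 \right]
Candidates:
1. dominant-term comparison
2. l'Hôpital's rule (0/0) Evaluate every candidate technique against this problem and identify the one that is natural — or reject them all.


Technique: no special technique — the expression is continuous at the evaluation point — substitute directly; no indeterminate form appears.
- dominant-term comparison: no dominant-degree comparison decides it.
- l'Hôpital's rule (0/0): substituting the point gives a finite value outright — there is no indeterminate clash to repair.


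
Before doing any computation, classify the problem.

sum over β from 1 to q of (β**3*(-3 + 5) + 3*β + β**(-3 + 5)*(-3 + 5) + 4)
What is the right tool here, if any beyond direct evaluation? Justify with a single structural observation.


Diagnosis: no special technique — every summand is a constant multiple of a power of β — apply the standard power-sum identities one degree at a time.


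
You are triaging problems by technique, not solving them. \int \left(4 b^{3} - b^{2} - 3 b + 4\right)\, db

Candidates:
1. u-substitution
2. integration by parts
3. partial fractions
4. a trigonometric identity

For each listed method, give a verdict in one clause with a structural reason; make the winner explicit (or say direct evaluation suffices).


Method: no special technique — nothing composite, nothing rational, nothing trigonometric — each constant-multiple power of b integrates by the power rule alone.
- u-substitution — no substitution does more than relabel what direct integration already handles.
- integration by parts: parts would only shuffle a directly integrable integrand.
- partial fractions — the expression is not a ratio of polynomials that decomposes further.
- a trigonometric identity: no sine or cosine appears, so there is nothing for a trigonometric identity to act on.


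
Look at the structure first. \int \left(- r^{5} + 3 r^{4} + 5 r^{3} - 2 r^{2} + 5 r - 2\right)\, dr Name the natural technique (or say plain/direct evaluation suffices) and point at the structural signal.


Diagnosis: no special technique — a term-by-term power-rule job in r; no substitution or rearrangement earns its keep here.


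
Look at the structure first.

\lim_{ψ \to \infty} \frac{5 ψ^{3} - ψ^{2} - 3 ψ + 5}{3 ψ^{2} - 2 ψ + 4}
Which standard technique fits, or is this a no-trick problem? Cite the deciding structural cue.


Diagnosis: dominant-term comparison — divide by the highest power of ψ present: lower-order terms vanish and the dominant ratio remains. l'Hôpital's at-infinity variant applies to the expression viewed as a single quotient; the leading-term comparison is the direct route.


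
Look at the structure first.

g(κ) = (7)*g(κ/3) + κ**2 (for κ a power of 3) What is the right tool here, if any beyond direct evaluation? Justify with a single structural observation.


Best approach: the master substitution — index division is the fingerprint: κ/3 in the recursive call means substitute κ = 3^m.


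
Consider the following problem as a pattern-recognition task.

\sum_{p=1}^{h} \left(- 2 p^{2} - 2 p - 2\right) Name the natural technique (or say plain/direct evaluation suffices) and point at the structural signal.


Verdict: no special technique — the summand is a plain polynomial in p (expanding first if it arrives factored); standard power-sum formulas evaluate it term by term.


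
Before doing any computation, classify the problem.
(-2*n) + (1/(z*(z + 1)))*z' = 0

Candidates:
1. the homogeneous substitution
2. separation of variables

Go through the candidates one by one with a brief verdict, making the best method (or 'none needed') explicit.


Diagnosis: separation of variables — all dependence on the two variables factors apart, the defining separable shape. This doubles as a Bernoulli equation in the unknown as written; dividing and integrating works on it directly.
- the homogeneous substitution — the ratio substitution does not collapse this equation.
- separation of variables — applicable, and directly so.


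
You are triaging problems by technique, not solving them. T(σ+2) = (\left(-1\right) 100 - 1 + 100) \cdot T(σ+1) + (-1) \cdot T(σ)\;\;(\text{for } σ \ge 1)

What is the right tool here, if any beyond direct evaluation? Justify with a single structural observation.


Diagnosis: the characteristic-root method — no index-dependence in the weights and nothing inhomogeneous: classic characteristic-equation setup.


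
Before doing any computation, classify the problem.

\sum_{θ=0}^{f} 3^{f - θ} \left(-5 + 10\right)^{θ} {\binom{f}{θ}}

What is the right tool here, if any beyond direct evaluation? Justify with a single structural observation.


Verdict: the binomial theorem — {\binom{f}{θ}} weighting matched powers of (-5 + 10) and 3 is the expanded form of ((-5 + 10) + 3)^f — fold it back up.


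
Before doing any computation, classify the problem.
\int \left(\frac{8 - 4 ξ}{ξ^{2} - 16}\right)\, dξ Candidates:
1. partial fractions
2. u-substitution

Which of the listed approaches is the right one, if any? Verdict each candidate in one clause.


Diagnosis: partial fractions — ξ^{2} - 16 splits into linear pieces, so the quotient is a sum of simple fractions — decompose before integrating.
- partial fractions: a fit — the right tool for this form.
- u-substitution — no subexpression of the integrand serves as a whole-integral substitution inner — individual terms may offer their own, but none carries its derivative as a factor of the full integrand; a working change of variable would have to be constructed from outside the expression.


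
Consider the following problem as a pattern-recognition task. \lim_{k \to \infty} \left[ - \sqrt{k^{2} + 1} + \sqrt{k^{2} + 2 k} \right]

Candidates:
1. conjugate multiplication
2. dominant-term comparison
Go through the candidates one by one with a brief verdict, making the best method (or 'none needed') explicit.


Diagnosis: conjugate multiplication — neither \sqrt{k^{2} + 2 k} nor \sqrt{k^{2} + 1} converges alone, so rewrite their difference as a conjugate-rationalized quotient first.
- conjugate multiplication — yes — fits the structure here.
- dominant-term comparison: this limit is not decided by comparing polynomial growth at infinity.


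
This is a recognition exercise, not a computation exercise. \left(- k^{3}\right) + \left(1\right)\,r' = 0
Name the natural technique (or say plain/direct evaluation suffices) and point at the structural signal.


Method: no special technique — the slope is a function of k alone, so integrate both sides directly.


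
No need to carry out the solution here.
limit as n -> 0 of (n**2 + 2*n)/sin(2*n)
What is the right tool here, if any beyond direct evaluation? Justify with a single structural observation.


Best approach: l'Hôpital's rule (0/0) — the 0/0 form at 0 is the signature situation for l'Hôpital's rule. The standard small-argument limits would also carry it; the rule is the systematic route.


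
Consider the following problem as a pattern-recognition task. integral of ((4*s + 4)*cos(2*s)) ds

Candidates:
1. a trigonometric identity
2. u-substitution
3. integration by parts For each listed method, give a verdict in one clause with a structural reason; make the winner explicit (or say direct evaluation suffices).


Technique: integration by parts — the integrand splits as 4*s + 4 times cos(2*s) — repeatedly differentiating the polynomial part kills it, which is the parts ladder.
- a trigonometric identity: the trigonometric factor has no even power to reduce and no cross-frequency product to convert — the standard power-reduction and product-to-sum identities do not engage it.
- u-substitution: no subexpression of the integrand pairs with its own derivative as a factor — individual terms may offer their own substitutions, but any change of variable covering the whole integral would have to be constructed from outside the expression.
- integration by parts: yes, a natural case for it.


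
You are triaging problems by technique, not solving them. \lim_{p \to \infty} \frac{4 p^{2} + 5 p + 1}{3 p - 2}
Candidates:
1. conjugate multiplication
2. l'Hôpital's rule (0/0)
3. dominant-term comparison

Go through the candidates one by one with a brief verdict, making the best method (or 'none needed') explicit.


Method: dominant-term comparison — divide through by the highest power of p; every lower-order term dies and the dominant terms decide the limit.
- conjugate multiplication — multiplying by a conjugate would not remove any indeterminacy here.
- l'Hôpital's rule (0/0) — as a single quotient the expression runs to ∞/∞ at the limit point — an at-infinity form of the rule would apply, though the leading-growth comparison is the direct reading.
- dominant-term comparison — applies; the problem has the shape this method handles.


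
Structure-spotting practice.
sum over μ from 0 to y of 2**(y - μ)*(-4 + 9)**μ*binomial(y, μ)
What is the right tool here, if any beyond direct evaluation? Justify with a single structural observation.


Best approach: the binomial theorem — the summand is term μ of a binomial expansion in (-4 + 9) and 2; the whole sum is a single power.


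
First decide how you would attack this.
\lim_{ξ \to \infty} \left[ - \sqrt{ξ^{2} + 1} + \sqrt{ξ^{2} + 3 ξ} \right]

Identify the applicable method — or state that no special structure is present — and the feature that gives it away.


Best approach: conjugate multiplication — infinity minus infinity with a radical in play — multiply by the conjugate so the divergences of \sqrt{ξ^{2} + 3 ξ} and \sqrt{ξ^{2} + 1} annihilate.


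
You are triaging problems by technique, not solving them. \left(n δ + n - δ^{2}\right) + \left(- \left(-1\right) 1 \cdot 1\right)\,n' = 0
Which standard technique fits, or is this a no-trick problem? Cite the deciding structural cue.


Diagnosis: a linear integrating factor — linear in the unknown with genuine forcing: multiply through by the exponential of the integrated coefficient and the left side closes into one derivative.


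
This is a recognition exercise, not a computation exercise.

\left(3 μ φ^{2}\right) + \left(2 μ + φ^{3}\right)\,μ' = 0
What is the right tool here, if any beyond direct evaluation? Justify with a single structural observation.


Diagnosis: the exact-equation method — the cross partial derivatives of 3 μ φ^{2} and 2 μ + φ^{3} agree, so the left side is the total differential of one potential in φ and μ.


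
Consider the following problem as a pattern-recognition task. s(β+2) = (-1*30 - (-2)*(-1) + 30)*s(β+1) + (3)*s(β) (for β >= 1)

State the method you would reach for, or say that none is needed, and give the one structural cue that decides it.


Diagnosis: the characteristic-root method — the recurrence treats every index alike (constant coefficients, no forcing) — precisely the regime where r^β trials close it.


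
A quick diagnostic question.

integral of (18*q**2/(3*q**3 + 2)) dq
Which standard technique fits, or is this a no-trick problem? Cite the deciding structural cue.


Best approach: u-substitution — gathered as a product, the integrand carries the factor 18*q**2 — up to a constant, the derivative of the inner expression 3*q**3 + 2 — so u = 3*q**3 + 2 collapses the integral.


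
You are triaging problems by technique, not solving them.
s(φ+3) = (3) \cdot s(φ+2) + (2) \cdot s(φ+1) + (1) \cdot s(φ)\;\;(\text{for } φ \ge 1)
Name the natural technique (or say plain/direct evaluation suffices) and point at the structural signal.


Technique: the characteristic-root method — this is the constant-coefficient homogeneous case — the whole solution in φ reduces to a polynomial's roots.


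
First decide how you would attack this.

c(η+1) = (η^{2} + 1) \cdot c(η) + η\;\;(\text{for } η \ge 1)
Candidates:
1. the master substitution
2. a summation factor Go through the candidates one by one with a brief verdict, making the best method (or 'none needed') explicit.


Diagnosis: a summation factor — one-term recursion with variable weight η^{2} + 1 is solved by product normalization, not by root-finding.
- the master substitution — the recursion shifts the index rather than dividing it.
- a summation factor: yes, a natural case for it.
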